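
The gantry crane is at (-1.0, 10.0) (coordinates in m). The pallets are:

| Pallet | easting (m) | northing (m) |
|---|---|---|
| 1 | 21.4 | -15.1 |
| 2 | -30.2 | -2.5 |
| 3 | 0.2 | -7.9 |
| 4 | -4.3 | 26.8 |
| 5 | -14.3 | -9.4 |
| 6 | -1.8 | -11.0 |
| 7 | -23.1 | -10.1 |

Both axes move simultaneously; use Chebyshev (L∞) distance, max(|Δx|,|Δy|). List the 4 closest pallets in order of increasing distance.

Distances from (-1.0, 10.0):
1: 25.1 m
2: 29.2 m
3: 17.9 m
4: 16.8 m
5: 19.4 m
6: 21.0 m
7: 22.1 m
Sorted: 4 (16.8 m) < 3 (17.9 m) < 5 (19.4 m) < 6 (21.0 m) < 7 (22.1 m) < 1 (25.1 m) < …

4, 3, 5, 6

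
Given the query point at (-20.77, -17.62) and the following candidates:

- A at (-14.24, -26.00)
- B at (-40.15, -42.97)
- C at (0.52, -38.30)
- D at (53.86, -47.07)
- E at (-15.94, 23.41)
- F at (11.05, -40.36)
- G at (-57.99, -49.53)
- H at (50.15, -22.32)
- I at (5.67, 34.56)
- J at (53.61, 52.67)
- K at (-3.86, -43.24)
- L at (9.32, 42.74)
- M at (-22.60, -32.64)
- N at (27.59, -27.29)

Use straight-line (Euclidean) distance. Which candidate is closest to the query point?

Distances from (-20.77, -17.62):
A: 10.62
B: 31.91
C: 29.68
D: 80.23
E: 41.31
F: 39.11
G: 49.03
H: 71.08
I: 58.50
J: 102.34
K: 30.70
L: 67.44
M: 15.13
N: 49.32
Minimum: A at 10.62.

A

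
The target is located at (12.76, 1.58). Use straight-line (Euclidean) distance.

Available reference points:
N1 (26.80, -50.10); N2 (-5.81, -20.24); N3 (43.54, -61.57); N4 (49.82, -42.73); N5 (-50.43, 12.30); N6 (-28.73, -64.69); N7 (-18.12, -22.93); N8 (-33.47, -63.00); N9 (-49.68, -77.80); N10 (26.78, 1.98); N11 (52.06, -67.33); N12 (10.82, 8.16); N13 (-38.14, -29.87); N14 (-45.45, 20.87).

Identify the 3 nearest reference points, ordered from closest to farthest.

Distances from (12.76, 1.58):
N1: √((14.04)² + (-51.68)²) = √(197.1216 + 2670.8224) = 53.55
N2: √((-18.57)² + (-21.82)²) = √(344.8449 + 476.1124) = 28.65
N3: √((30.78)² + (-63.15)²) = √(947.4084 + 3987.9225) = 70.25
N4: √((37.06)² + (-44.31)²) = √(1373.4436 + 1963.3761) = 57.77
N5: √((-63.19)² + (10.72)²) = √(3992.9761 + 114.9184) = 64.09
N6: √((-41.49)² + (-66.27)²) = √(1721.4201 + 4391.7129) = 78.19
N7: √((-30.88)² + (-24.51)²) = √(953.5744 + 600.7401) = 39.42
N8: √((-46.23)² + (-64.58)²) = √(2137.2129 + 4170.5764) = 79.42
N9: √((-62.44)² + (-79.38)²) = √(3898.7536 + 6301.1844) = 100.99
N10: √((14.02)² + (0.40)²) = √(196.5604 + 0.1600) = 14.03
N11: √((39.30)² + (-68.91)²) = √(1544.4900 + 4748.5881) = 79.33
N12: √((-1.94)² + (6.58)²) = √(3.7636 + 43.2964) = 6.86
N13: √((-50.90)² + (-31.45)²) = √(2590.8100 + 989.1025) = 59.83
N14: √((-58.21)² + (19.29)²) = √(3388.4041 + 372.1041) = 61.32
Sorted: N12 (6.86) < N10 (14.03) < N2 (28.65) < N7 (39.42) < N1 (53.55) < …

N12, N10, N2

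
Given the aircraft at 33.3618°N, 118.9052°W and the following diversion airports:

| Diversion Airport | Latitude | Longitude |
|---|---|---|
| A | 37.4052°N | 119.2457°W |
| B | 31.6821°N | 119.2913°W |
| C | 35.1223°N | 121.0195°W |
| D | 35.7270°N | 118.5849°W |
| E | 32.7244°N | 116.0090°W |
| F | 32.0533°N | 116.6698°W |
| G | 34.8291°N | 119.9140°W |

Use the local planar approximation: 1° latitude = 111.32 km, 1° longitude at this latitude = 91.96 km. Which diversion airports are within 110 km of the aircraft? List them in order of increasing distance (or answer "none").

none

Distances from 33.3618°N, 118.9052°W:
A: √((4.0434·111.32)² + (-0.3405·91.96)²) = √(202600.171585 + 980.465141) = 451.1991 km
B: √((-1.6797·111.32)² + (-0.3861·91.96)²) = √(34963.092546 + 1260.658709) = 190.3254 km
C: √((1.7605·111.32)² + (-2.1143·91.96)²) = √(38407.713567 + 37803.424649) = 276.0636 km
D: √((2.3652·111.32)² + (0.3203·91.96)²) = √(69323.764138 + 867.584536) = 264.9365 km
E: √((-0.6374·111.32)² + (2.8962·91.96)²) = √(5034.664248 + 70934.093589) = 275.6243 km
F: √((-1.3085·111.32)² + (2.2354·91.96)²) = √(21217.482335 + 42257.949365) = 251.9433 km
G: √((1.4673·111.32)² + (-1.0088·91.96)²) = √(26679.902025 + 8606.133374) = 187.8458 km
Threshold 110 km: none within range.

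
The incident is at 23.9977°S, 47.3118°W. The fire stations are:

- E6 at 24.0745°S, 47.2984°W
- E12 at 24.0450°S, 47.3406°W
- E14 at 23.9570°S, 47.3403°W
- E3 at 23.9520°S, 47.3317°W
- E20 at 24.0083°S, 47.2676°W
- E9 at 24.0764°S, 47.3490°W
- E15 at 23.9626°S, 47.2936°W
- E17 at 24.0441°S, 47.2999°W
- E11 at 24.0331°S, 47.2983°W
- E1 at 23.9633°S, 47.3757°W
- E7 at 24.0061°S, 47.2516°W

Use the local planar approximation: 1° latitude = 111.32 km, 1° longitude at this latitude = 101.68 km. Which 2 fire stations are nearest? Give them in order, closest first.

Distances from 23.9977°S, 47.3118°W:
E6: √((-0.0768·111.32)² + (0.0134·101.68)²) = √(73.091830 + 1.856439) = 8.6573 km
E12: √((-0.0473·111.32)² + (-0.0288·101.68)²) = √(27.724816 + 8.575433) = 6.0250 km
E14: √((0.0407·111.32)² + (-0.0285·101.68)²) = √(20.527460 + 8.397708) = 5.3782 km
E3: √((0.0457·111.32)² + (-0.0199·101.68)²) = √(25.880865 + 4.094277) = 5.4750 km
E20: √((-0.0106·111.32)² + (0.0442·101.68)²) = √(1.392381 + 20.198337) = 4.6466 km
E9: √((-0.0787·111.32)² + (-0.0372·101.68)²) = √(76.753088 + 14.307276) = 9.5426 km
E15: √((0.0351·111.32)² + (0.0182·101.68)²) = √(15.267243 + 3.424632) = 4.3234 km
E17: √((-0.0464·111.32)² + (0.0119·101.68)²) = √(26.679787 + 1.464081) = 5.3051 km
E11: √((-0.0354·111.32)² + (0.0135·101.68)²) = √(15.529337 + 1.884250) = 4.1730 km
E1: √((0.0344·111.32)² + (-0.0639·101.68)²) = √(14.664366 + 42.215583) = 7.5419 km
E7: √((-0.0084·111.32)² + (0.0602·101.68)²) = √(0.874390 + 37.468306) = 6.1921 km
Sorted: E11 (4.1730 km) < E15 (4.3234 km) < E20 (4.6466 km) < E17 (5.3051 km) < …

E11, E15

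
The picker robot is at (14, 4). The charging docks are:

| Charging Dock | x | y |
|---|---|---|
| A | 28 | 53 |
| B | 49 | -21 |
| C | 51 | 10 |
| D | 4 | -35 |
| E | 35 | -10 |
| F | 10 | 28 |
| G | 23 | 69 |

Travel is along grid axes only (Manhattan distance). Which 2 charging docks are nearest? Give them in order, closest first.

F, E

Distances from (14, 4):
A: |14| + |49| = 14 + 49 = 63
B: |35| + |-25| = 35 + 25 = 60
C: |37| + |6| = 37 + 6 = 43
D: |-10| + |-39| = 10 + 39 = 49
E: |21| + |-14| = 21 + 14 = 35
F: |-4| + |24| = 4 + 24 = 28
G: |9| + |65| = 9 + 65 = 74
Sorted: F (28) < E (35) < C (43) < D (49) < …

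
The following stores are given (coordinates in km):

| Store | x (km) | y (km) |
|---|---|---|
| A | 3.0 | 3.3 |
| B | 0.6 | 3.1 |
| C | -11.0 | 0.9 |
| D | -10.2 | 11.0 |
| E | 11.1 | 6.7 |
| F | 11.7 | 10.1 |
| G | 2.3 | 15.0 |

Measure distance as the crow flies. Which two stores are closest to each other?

Pairwise distances:
A–B: 2.408 km
E–F: 3.453 km
A–E: 8.785 km
C–D: 10.132 km
F–G: 10.600 km
A–F: 11.042 km
B–E: 11.100 km
A–G: 11.721 km
B–C: 11.807 km
B–G: 12.021 km
E–G: 12.097 km
B–F: 13.123 km
D–G: 13.124 km
B–D: 13.381 km
A–C: 14.204 km
A–D: 15.282 km
C–G: 19.383 km
D–E: 21.730 km
D–F: 21.918 km
C–E: 22.848 km
C–F: 24.493 km
Closest pair: A–B at 2.408 km.

A and B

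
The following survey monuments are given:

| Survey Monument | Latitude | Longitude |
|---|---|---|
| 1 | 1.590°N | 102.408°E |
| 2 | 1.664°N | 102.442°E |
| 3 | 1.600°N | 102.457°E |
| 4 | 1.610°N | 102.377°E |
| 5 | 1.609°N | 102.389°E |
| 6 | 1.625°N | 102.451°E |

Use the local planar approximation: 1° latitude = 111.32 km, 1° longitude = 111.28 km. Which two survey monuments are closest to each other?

Pairwise distances:
1–2: √((0.074·111.32)² + (0.034·111.28)²) = √(67.85937 + 14.31502) = 9.065 km
1–3: √((0.010·111.32)² + (0.049·111.28)²) = √(1.23921 + 29.73216) = 5.565 km
1–4: √((0.020·111.32)² + (-0.031·111.28)²) = √(4.95686 + 11.90029) = 4.106 km
1–5: √((0.019·111.32)² + (-0.019·111.28)²) = √(4.47356 + 4.47035) = 2.991 km
1–6: √((0.035·111.32)² + (0.043·111.28)²) = √(15.18037 + 22.89661) = 6.171 km
2–3: √((-0.064·111.32)² + (0.015·111.28)²) = √(50.75822 + 2.78623) = 7.317 km
2–4: √((-0.054·111.32)² + (-0.065·111.28)²) = √(36.13549 + 52.31918) = 9.405 km
2–5: √((-0.055·111.32)² + (-0.053·111.28)²) = √(37.48623 + 34.78452) = 8.501 km
2–6: √((-0.039·111.32)² + (0.009·111.28)²) = √(18.84845 + 1.00304) = 4.456 km
3–4: √((0.010·111.32)² + (-0.080·111.28)²) = √(1.23921 + 79.25273) = 8.972 km
3–5: √((0.009·111.32)² + (-0.068·111.28)²) = √(1.00376 + 57.26009) = 7.633 km
3–6: √((0.025·111.32)² + (-0.006·111.28)²) = √(7.74509 + 0.44580) = 2.862 km
4–5: √((-0.001·111.32)² + (0.012·111.28)²) = √(0.01239 + 1.78319) = 1.340 km
4–6: √((0.015·111.32)² + (0.074·111.28)²) = √(2.78823 + 67.81061) = 8.402 km
5–6: √((0.016·111.32)² + (0.062·111.28)²) = √(3.17239 + 47.60117) = 7.126 km
Closest pair: 4–5 at 1.340 km.

4 and 5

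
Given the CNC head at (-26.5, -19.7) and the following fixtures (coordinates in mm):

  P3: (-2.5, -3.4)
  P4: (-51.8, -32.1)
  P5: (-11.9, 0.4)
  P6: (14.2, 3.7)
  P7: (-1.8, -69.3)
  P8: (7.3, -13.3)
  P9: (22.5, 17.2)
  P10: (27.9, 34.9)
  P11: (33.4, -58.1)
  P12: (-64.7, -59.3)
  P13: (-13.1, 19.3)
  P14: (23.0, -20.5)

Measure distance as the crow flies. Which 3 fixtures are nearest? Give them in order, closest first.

P5, P4, P3

Distances from (-26.5, -19.7):
P3: 29.0 mm
P4: 28.2 mm
P5: 24.8 mm
P6: 46.9 mm
P7: 55.4 mm
P8: 34.4 mm
P9: 61.3 mm
P10: 77.1 mm
P11: 71.2 mm
P12: 55.0 mm
P13: 41.2 mm
P14: 49.5 mm
Sorted: P5 (24.8 mm) < P4 (28.2 mm) < P3 (29.0 mm) < P8 (34.4 mm) < P13 (41.2 mm) < …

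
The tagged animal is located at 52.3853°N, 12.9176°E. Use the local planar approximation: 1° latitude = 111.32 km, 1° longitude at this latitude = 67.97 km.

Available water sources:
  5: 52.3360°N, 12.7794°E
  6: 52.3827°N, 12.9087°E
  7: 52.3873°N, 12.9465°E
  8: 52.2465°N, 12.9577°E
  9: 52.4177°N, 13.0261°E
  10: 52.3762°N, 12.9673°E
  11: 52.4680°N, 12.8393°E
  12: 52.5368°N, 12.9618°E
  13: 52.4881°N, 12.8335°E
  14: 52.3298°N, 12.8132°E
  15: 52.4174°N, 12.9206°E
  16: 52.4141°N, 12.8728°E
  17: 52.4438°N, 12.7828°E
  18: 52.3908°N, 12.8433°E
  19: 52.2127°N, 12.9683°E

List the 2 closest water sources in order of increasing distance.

6, 7

Distances from 52.3853°N, 12.9176°E:
5: 10.8792 km
6: 0.6706 km
7: 1.9769 km
8: 15.6898 km
9: 8.2095 km
10: 3.5267 km
11: 10.6338 km
12: 17.1305 km
13: 12.7920 km
14: 9.4088 km
15: 3.5792 km
16: 4.4216 km
17: 11.2409 km
18: 5.0871 km
19: 19.5204 km
Sorted: 6 (0.6706 km) < 7 (1.9769 km) < 10 (3.5267 km) < 15 (3.5792 km) < …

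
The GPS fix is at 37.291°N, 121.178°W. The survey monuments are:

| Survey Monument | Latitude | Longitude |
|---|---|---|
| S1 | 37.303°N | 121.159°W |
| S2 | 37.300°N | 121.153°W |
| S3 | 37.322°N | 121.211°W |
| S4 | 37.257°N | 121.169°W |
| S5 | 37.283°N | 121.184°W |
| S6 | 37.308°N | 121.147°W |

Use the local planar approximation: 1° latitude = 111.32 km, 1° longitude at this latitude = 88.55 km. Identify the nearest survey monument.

Distances from 37.291°N, 121.178°W:
S1: 2.148 km
S2: 2.430 km
S3: 4.522 km
S4: 3.868 km
S5: 1.037 km
S6: 3.334 km
Minimum: S5 at 1.037 km.

S5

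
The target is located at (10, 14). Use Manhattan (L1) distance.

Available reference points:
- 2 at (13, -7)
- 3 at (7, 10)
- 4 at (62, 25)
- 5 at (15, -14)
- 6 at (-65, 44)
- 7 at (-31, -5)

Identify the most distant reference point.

6

Distances from (10, 14):
2: |3| + |-21| = 3 + 21 = 24
3: |-3| + |-4| = 3 + 4 = 7
4: |52| + |11| = 52 + 11 = 63
5: |5| + |-28| = 5 + 28 = 33
6: |-75| + |30| = 75 + 30 = 105
7: |-41| + |-19| = 41 + 19 = 60
Maximum: 6 at 105.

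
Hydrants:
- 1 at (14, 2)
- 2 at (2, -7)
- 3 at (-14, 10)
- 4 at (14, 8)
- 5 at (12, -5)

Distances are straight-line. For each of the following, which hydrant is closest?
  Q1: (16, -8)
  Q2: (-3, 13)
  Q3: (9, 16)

Q1 at (16, -8):
  1: √((-2)² + (10)²) = √(4.000 + 100.000) = 10.2
  2: √((-14)² + (1)²) = √(196.000 + 1.000) = 14.0
  3: √((-30)² + (18)²) = √(900.000 + 324.000) = 35.0
  4: √((-2)² + (16)²) = √(4.000 + 256.000) = 16.1
  5: √((-4)² + (3)²) = √(16.000 + 9.000) = 5.0
  → nearest: 5 (5.0)
Q2 at (-3, 13):
  1: √((17)² + (-11)²) = √(289.000 + 121.000) = 20.2
  2: √((5)² + (-20)²) = √(25.000 + 400.000) = 20.6
  3: √((-11)² + (-3)²) = √(121.000 + 9.000) = 11.4
  4: √((17)² + (-5)²) = √(289.000 + 25.000) = 17.7
  5: √((15)² + (-18)²) = √(225.000 + 324.000) = 23.4
  → nearest: 3 (11.4)
Q3 at (9, 16):
  1: √((5)² + (-14)²) = √(25.000 + 196.000) = 14.9
  2: √((-7)² + (-23)²) = √(49.000 + 529.000) = 24.0
  3: √((-23)² + (-6)²) = √(529.000 + 36.000) = 23.8
  4: √((5)² + (-8)²) = √(25.000 + 64.000) = 9.4
  5: √((3)² + (-21)²) = √(9.000 + 441.000) = 21.2
  → nearest: 4 (9.4)

Q1→5; Q2→3; Q3→4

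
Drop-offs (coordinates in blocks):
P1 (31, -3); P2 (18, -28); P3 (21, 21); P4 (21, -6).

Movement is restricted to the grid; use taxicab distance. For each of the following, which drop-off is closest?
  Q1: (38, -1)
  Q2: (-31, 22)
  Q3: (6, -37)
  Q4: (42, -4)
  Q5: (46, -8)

Q1 at (38, -1):
  P1: 9 blocks
  P2: 47 blocks
  P3: 39 blocks
  P4: 22 blocks
  → nearest: P1 (9 blocks)
Q2 at (-31, 22):
  P1: 87 blocks
  P2: 99 blocks
  P3: 53 blocks
  P4: 80 blocks
  → nearest: P3 (53 blocks)
Q3 at (6, -37):
  P1: 59 blocks
  P2: 21 blocks
  P3: 73 blocks
  P4: 46 blocks
  → nearest: P2 (21 blocks)
Q4 at (42, -4):
  P1: 12 blocks
  P2: 48 blocks
  P3: 46 blocks
  P4: 23 blocks
  → nearest: P1 (12 blocks)
Q5 at (46, -8):
  P1: 20 blocks
  P2: 48 blocks
  P3: 54 blocks
  P4: 27 blocks
  → nearest: P1 (20 blocks)

Q1→P1; Q2→P3; Q3→P2; Q4→P1; Q5→P1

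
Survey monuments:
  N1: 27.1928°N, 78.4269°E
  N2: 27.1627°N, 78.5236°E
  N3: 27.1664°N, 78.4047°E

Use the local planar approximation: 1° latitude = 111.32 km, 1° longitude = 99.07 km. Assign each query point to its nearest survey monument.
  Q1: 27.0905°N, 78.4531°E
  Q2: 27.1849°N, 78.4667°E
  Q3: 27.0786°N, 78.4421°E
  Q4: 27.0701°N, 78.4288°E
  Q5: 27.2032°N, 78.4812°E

Q1 at 27.0905°N, 78.4531°E:
  N1: √((0.1023·111.32)² + (-0.0262·99.07)²) = √(129.687364 + 6.737316) = 11.6801 km
  N2: √((0.0722·111.32)² + (0.0705·99.07)²) = √(64.598256 + 48.782332) = 10.6480 km
  N3: √((0.0759·111.32)² + (-0.0484·99.07)²) = √(71.388778 + 22.991910) = 9.7150 km
  → nearest: N3 (9.7150 km)
Q2 at 27.1849°N, 78.4667°E:
  N1: √((0.0079·111.32)² + (-0.0398·99.07)²) = √(0.773394 + 15.547139) = 4.0399 km
  N2: √((-0.0222·111.32)² + (0.0569·99.07)²) = √(6.107343 + 31.776705) = 6.1550 km
  N3: √((-0.0185·111.32)² + (-0.0620·99.07)²) = √(4.241211 + 37.728341) = 6.4784 km
  → nearest: N1 (4.0399 km)
Q3 at 27.0786°N, 78.4421°E:
  N1: √((0.1142·111.32)² + (-0.0152·99.07)²) = √(161.613860 + 2.267626) = 12.8016 km
  N2: √((0.0841·111.32)² + (0.0815·99.07)²) = √(87.647269 + 65.192786) = 12.3628 km
  N3: √((0.0878·111.32)² + (-0.0374·99.07)²) = √(95.529043 + 13.728640) = 10.4526 km
  → nearest: N3 (10.4526 km)
Q4 at 27.0701°N, 78.4288°E:
  N1: √((0.1227·111.32)² + (-0.0019·99.07)²) = √(186.567298 + 0.035432) = 13.6603 km
  N2: √((0.0926·111.32)² + (0.0948·99.07)²) = √(106.259647 + 88.206583) = 13.9451 km
  N3: √((0.0963·111.32)² + (-0.0241·99.07)²) = √(114.920887 + 5.700572) = 10.9828 km
  → nearest: N3 (10.9828 km)
Q5 at 27.2032°N, 78.4812°E:
  N1: √((-0.0104·111.32)² + (-0.0543·99.07)²) = √(1.340334 + 28.939031) = 5.5027 km
  N2: √((-0.0405·111.32)² + (0.0424·99.07)²) = √(20.326212 + 17.644772) = 6.1621 km
  N3: √((-0.0368·111.32)² + (-0.0765·99.07)²) = √(16.781935 + 57.439043) = 8.6152 km
  → nearest: N1 (5.5027 km)

Q1→N3; Q2→N1; Q3→N3; Q4→N3; Q5→N1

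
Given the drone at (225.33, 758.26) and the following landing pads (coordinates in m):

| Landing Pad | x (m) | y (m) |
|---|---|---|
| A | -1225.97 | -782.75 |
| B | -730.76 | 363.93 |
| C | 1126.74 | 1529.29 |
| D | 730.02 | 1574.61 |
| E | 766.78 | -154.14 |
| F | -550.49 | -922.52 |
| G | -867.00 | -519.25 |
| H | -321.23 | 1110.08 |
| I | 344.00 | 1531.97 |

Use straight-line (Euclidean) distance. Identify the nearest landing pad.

H

Distances from (225.33, 758.26):
A: 2116.83 m
B: 1034.22 m
C: 1186.18 m
D: 959.76 m
E: 1060.96 m
F: 1851.19 m
G: 1680.84 m
H: 650.00 m
I: 782.76 m
Minimum: H at 650.00 m.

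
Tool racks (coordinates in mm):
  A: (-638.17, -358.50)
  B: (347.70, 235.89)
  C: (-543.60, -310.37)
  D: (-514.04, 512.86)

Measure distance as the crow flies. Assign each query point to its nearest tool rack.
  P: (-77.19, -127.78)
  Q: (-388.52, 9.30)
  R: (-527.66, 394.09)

P at (-77.19, -127.78):
  A: 606.57 mm
  B: 559.27 mm
  C: 500.88 mm
  D: 775.41 mm
  → nearest: C (500.88 mm)
Q at (-388.52, 9.30):
  A: 444.52 mm
  B: 770.30 mm
  C: 355.30 mm
  D: 518.97 mm
  → nearest: C (355.30 mm)
R at (-527.66, 394.09):
  A: 760.66 mm
  B: 889.54 mm
  C: 704.64 mm
  D: 119.55 mm
  → nearest: D (119.55 mm)

P→C; Q→C; R→D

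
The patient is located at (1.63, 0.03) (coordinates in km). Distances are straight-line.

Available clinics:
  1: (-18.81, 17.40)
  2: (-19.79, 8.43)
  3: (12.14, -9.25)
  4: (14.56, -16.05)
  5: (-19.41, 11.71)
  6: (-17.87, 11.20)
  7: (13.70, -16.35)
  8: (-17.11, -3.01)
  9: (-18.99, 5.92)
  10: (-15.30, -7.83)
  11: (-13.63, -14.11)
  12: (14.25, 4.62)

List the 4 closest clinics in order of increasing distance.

Distances from (1.63, 0.03):
1: √((-20.44)² + (17.37)²) = √(417.7936 + 301.7169) = 26.82 km
2: √((-21.42)² + (8.40)²) = √(458.8164 + 70.5600) = 23.01 km
3: √((10.51)² + (-9.28)²) = √(110.4601 + 86.1184) = 14.02 km
4: √((12.93)² + (-16.08)²) = √(167.1849 + 258.5664) = 20.63 km
5: √((-21.04)² + (11.68)²) = √(442.6816 + 136.4224) = 24.06 km
6: √((-19.50)² + (11.17)²) = √(380.2500 + 124.7689) = 22.47 km
7: √((12.07)² + (-16.38)²) = √(145.6849 + 268.3044) = 20.35 km
8: √((-18.74)² + (-3.04)²) = √(351.1876 + 9.2416) = 18.98 km
9: √((-20.62)² + (5.89)²) = √(425.1844 + 34.6921) = 21.44 km
10: √((-16.93)² + (-7.86)²) = √(286.6249 + 61.7796) = 18.67 km
11: √((-15.26)² + (-14.14)²) = √(232.8676 + 199.9396) = 20.80 km
12: √((12.62)² + (4.59)²) = √(159.2644 + 21.0681) = 13.43 km
Sorted: 12 (13.43 km) < 3 (14.02 km) < 10 (18.67 km) < 8 (18.98 km) < 7 (20.35 km) < 4 (20.63 km) < …

12, 3, 10, 8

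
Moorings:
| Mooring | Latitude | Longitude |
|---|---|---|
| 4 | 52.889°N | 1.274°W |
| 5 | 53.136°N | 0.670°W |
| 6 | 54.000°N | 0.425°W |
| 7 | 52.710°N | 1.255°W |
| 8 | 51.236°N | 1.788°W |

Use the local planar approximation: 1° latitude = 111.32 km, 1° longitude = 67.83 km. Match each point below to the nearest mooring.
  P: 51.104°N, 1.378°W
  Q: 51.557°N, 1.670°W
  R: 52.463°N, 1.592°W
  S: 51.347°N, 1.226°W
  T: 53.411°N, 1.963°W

P at 51.104°N, 1.378°W:
  4: √((1.785·111.32)² + (0.104·67.83)²) = √(39484.15392 + 49.76343) = 198.831 km
  5: √((2.032·111.32)² + (0.708·67.83)²) = √(51167.45338 + 2306.27000) = 231.244 km
  6: √((2.896·111.32)² + (0.953·67.83)²) = √(103930.61815 + 4178.58687) = 328.800 km
  7: √((1.606·111.32)² + (0.123·67.83)²) = √(31962.25980 + 69.60715) = 178.974 km
  8: √((0.132·111.32)² + (-0.410·67.83)²) = √(215.92069 + 773.41279) = 31.454 km
  → nearest: 8 (31.454 km)
Q at 51.557°N, 1.670°W:
  4: √((1.332·111.32)² + (0.396·67.83)²) = √(21986.43646 + 721.49613) = 150.692 km
  5: √((1.579·111.32)² + (1.000·67.83)²) = √(30896.59751 + 4600.90890) = 188.408 km
  6: √((2.443·111.32)² + (1.245·67.83)²) = √(73959.39149 + 7131.52382) = 284.765 km
  7: √((1.153·111.32)² + (0.415·67.83)²) = √(16474.22564 + 792.39154) = 131.403 km
  8: √((-0.321·111.32)² + (-0.118·67.83)²) = √(1276.89875 + 64.06306) = 36.619 km
  → nearest: 8 (36.619 km)
R at 52.463°N, 1.592°W:
  4: √((0.426·111.32)² + (0.318·67.83)²) = √(2248.87643 + 465.26231) = 52.097 km
  5: √((0.673·111.32)² + (0.922·67.83)²) = √(5612.76067 + 3911.15904) = 97.591 km
  6: √((1.537·111.32)² + (1.167·67.83)²) = √(29274.81305 + 6265.92722) = 188.523 km
  7: √((0.247·111.32)² + (0.337·67.83)²) = √(756.03222 + 522.52062) = 35.757 km
  8: √((-1.227·111.32)² + (-0.196·67.83)²) = √(18656.72976 + 176.74852) = 137.235 km
  → nearest: 7 (35.757 km)
S at 51.347°N, 1.226°W:
  4: √((1.542·111.32)² + (-0.048·67.83)²) = √(29465.59008 + 10.60049) = 171.686 km
  5: √((1.789·111.32)² + (0.556·67.83)²) = √(39661.31199 + 1422.30657) = 202.691 km
  6: √((2.653·111.32)² + (0.801·67.83)²) = √(87220.96660 + 2951.94775) = 300.288 km
  7: √((1.363·111.32)² + (-0.029·67.83)²) = √(23021.73799 + 3.86936) = 151.742 km
  8: √((-0.111·111.32)² + (-0.562·67.83)²) = √(152.68359 + 1453.16947) = 40.073 km
  → nearest: 8 (40.073 km)
T at 53.411°N, 1.963°W:
  4: √((-0.522·111.32)² + (0.689·67.83)²) = √(3376.66053 + 2184.14807) = 74.571 km
  5: √((-0.275·111.32)² + (1.293·67.83)²) = √(937.15577 + 7692.02494) = 92.893 km
  6: √((0.589·111.32)² + (1.538·67.83)²) = √(4299.09443 + 10883.19235) = 123.216 km
  7: √((-0.701·111.32)² + (0.708·67.83)²) = √(6089.51117 + 2306.27000) = 91.628 km
  8: √((-2.175·111.32)² + (0.175·67.83)²) = √(58622.57864 + 140.90284) = 242.412 km
  → nearest: 4 (74.571 km)

P→8; Q→8; R→7; S→8; T→4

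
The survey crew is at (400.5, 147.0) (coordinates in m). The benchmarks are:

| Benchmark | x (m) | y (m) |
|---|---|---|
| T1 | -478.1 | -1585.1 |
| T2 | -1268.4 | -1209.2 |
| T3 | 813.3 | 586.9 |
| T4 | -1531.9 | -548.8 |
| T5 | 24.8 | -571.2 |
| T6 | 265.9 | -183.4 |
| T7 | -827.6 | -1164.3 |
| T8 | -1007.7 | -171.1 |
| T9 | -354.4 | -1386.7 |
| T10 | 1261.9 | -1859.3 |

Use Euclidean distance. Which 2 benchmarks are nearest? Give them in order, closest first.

T6, T3

Distances from (400.5, 147.0):
T1: √((-878.6)² + (-1732.1)²) = √(771937.960 + 3000170.410) = 1942.2 m
T2: √((-1668.9)² + (-1356.2)²) = √(2785227.210 + 1839278.440) = 2150.5 m
T3: √((412.8)² + (439.9)²) = √(170403.840 + 193512.010) = 603.3 m
T4: √((-1932.4)² + (-695.8)²) = √(3734169.760 + 484137.640) = 2053.9 m
T5: √((-375.7)² + (-718.2)²) = √(141150.490 + 515811.240) = 810.5 m
T6: √((-134.6)² + (-330.4)²) = √(18117.160 + 109164.160) = 356.8 m
T7: √((-1228.1)² + (-1311.3)²) = √(1508229.610 + 1719507.690) = 1796.6 m
T8: √((-1408.2)² + (-318.1)²) = √(1983027.240 + 101187.610) = 1443.7 m
T9: √((-754.9)² + (-1533.7)²) = √(569874.010 + 2352235.690) = 1709.4 m
T10: √((861.4)² + (-2006.3)²) = √(742009.960 + 4025239.690) = 2183.4 m
Sorted: T6 (356.8 m) < T3 (603.3 m) < T5 (810.5 m) < T8 (1443.7 m) < …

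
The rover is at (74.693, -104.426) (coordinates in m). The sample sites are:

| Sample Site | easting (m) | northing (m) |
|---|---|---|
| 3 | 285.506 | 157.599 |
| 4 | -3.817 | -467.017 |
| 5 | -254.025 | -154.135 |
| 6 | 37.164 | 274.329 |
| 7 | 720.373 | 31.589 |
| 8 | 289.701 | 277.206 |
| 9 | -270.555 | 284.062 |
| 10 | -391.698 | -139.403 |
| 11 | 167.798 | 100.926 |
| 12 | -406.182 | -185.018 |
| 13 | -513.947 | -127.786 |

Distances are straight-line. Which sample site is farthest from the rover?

7

Distances from (74.693, -104.426):
3: 336.302 m
4: 370.993 m
5: 332.455 m
6: 380.610 m
7: 659.851 m
8: 438.031 m
9: 519.730 m
10: 467.701 m
11: 225.473 m
12: 487.582 m
13: 589.103 m
Maximum: 7 at 659.851 m.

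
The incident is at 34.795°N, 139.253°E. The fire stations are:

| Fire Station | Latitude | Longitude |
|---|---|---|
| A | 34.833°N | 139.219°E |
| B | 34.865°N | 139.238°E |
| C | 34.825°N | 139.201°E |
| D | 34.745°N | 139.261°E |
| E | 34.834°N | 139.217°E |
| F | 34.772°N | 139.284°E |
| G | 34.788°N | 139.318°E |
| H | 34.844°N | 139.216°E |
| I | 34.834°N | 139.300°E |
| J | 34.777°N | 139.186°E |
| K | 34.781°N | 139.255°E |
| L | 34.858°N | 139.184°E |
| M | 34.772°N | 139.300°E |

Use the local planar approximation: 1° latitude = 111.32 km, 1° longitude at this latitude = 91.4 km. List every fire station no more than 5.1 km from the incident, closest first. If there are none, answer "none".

Distances from 34.795°N, 139.253°E:
A: 5.249 km
B: 7.912 km
C: 5.809 km
D: 5.614 km
E: 5.447 km
F: 3.819 km
G: 5.992 km
H: 6.418 km
I: 6.108 km
J: 6.443 km
K: 1.569 km
L: 9.432 km
M: 5.001 km
Threshold 5.1 km: K (1.569 km), F (3.819 km), M (5.001 km) are within range.

K, F, M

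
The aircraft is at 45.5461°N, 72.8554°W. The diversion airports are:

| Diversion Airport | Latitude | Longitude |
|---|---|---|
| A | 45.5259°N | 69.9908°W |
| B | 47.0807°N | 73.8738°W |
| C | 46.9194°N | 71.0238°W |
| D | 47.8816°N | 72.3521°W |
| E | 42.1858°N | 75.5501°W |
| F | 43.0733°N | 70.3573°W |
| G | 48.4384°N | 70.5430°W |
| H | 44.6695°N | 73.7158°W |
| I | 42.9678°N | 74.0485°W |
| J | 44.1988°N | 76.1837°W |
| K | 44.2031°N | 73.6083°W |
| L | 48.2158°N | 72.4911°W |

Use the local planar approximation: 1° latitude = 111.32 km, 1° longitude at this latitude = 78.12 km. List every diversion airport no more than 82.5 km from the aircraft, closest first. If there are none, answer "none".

Distances from 45.5461°N, 72.8554°W:
A: √((-0.0202·111.32)² + (2.8646·78.12)²) = √(5.056490 + 50078.630580) = 223.7938 km
B: √((1.5346·111.32)² + (-1.0184·78.12)²) = √(29183.460158 + 6329.381168) = 188.4485 km
C: √((1.3733·111.32)² + (1.8316·78.12)²) = √(23370.996773 + 20473.200468) = 209.3901 km
D: √((2.3355·111.32)² + (0.5033·78.12)²) = √(67593.687347 + 1545.889082) = 262.9441 km
E: √((-3.3603·111.32)² + (-2.6947·78.12)²) = √(139927.314513 + 44314.444943) = 429.2339 km
F: √((-2.4728·111.32)² + (2.4981·78.12)²) = √(75774.726836 + 38084.136054) = 337.4298 km
G: √((2.8923·111.32)² + (2.3124·78.12)²) = √(103665.219235 + 32632.503303) = 369.1852 km
H: √((-0.8766·111.32)² + (-0.8604·78.12)²) = √(9522.463748 + 4517.782020) = 118.4915 km
I: √((-2.5783·111.32)² + (-1.1931·78.12)²) = √(82378.388612 + 8687.166806) = 301.7707 km
J: √((-1.3473·111.32)² + (-3.3283·78.12)²) = √(22494.431145 + 67603.533966) = 300.1632 km
K: √((-1.3430·111.32)² + (-0.7529·78.12)²) = √(22351.075248 + 3459.386319) = 160.6563 km
L: √((2.6697·111.32)² + (0.3643·78.12)²) = √(88322.492859 + 809.921284) = 298.5505 km
Threshold 82.5 km: none within range.

none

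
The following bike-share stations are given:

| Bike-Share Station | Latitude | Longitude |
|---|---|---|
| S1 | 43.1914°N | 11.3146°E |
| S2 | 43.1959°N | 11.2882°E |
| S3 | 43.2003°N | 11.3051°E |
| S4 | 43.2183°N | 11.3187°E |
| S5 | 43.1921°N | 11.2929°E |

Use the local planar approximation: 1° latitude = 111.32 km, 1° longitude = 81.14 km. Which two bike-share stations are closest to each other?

Pairwise distances:
S1–S2: 2.1999 km
S1–S3: 1.2553 km
S1–S4: 3.0129 km
S1–S5: 1.7625 km
S2–S3: 1.4561 km
S2–S4: 3.5132 km
S2–S5: 0.5695 km
S3–S4: 2.2875 km
S3–S5: 1.3465 km
S4–S5: 3.5901 km
Closest pair: S2–S5 at 0.5695 km.

S2 and S5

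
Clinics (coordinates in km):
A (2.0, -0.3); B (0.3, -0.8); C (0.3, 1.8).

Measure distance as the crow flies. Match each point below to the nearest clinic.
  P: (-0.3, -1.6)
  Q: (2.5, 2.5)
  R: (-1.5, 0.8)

P→B; Q→C; R→C

P at (-0.3, -1.6):
  A: √((2.3)² + (1.3)²) = √(5.290 + 1.690) = 2.6 km
  B: √((0.6)² + (0.8)²) = √(0.360 + 0.640) = 1.0 km
  C: √((0.6)² + (3.4)²) = √(0.360 + 11.560) = 3.5 km
  → nearest: B (1.0 km)
Q at (2.5, 2.5):
  A: √((-0.5)² + (-2.8)²) = √(0.250 + 7.840) = 2.8 km
  B: √((-2.2)² + (-3.3)²) = √(4.840 + 10.890) = 4.0 km
  C: √((-2.2)² + (-0.7)²) = √(4.840 + 0.490) = 2.3 km
  → nearest: C (2.3 km)
R at (-1.5, 0.8):
  A: √((3.5)² + (-1.1)²) = √(12.250 + 1.210) = 3.7 km
  B: √((1.8)² + (-1.6)²) = √(3.240 + 2.560) = 2.4 km
  C: √((1.8)² + (1.0)²) = √(3.240 + 1.000) = 2.1 km
  → nearest: C (2.1 km)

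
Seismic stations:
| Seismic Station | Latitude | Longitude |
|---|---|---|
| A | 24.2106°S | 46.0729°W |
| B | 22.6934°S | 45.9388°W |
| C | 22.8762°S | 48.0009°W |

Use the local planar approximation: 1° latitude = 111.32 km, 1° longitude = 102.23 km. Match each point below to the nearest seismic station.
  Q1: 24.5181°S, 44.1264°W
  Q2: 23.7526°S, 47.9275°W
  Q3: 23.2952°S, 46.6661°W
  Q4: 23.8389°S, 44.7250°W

Q1 at 24.5181°S, 44.1264°W:
  A: √((0.3075·111.32)² + (-1.9465·102.23)²) = √(1171.754515 + 39597.296697) = 201.9135 km
  B: √((1.8247·111.32)² + (-1.8124·102.23)²) = √(41260.011000 + 34329.290568) = 274.9351 km
  C: √((1.6419·111.32)² + (-3.8745·102.23)²) = √(33407.178766 + 156887.395044) = 436.2277 km
  → nearest: A (201.9135 km)
Q2 at 23.7526°S, 47.9275°W:
  A: √((-0.4580·111.32)² + (1.8546·102.23)²) = √(2599.425358 + 35946.551452) = 196.3313 km
  B: √((1.0592·111.32)² + (1.9887·102.23)²) = √(13902.802058 + 41332.842110) = 235.0226 km
  C: √((0.8764·111.32)² + (-0.0734·102.23)²) = √(9518.119062 + 56.305244) = 97.8490 km
  → nearest: C (97.8490 km)
Q3 at 23.2952°S, 46.6661°W:
  A: √((-0.9154·111.32)² + (0.5932·102.23)²) = √(10384.084452 + 3677.553558) = 118.5818 km
  B: √((0.6018·111.32)² + (0.7273·102.23)²) = √(4487.978442 + 5528.201911) = 100.0809 km
  C: √((0.4190·111.32)² + (-1.3348·102.23)²) = √(2175.576912 + 18620.404775) = 144.2081 km
  → nearest: B (100.0809 km)
Q4 at 23.8389°S, 44.7250°W:
  A: √((-0.3717·111.32)² + (-1.3479·102.23)²) = √(1712.109423 + 18987.687183) = 143.8742 km
  B: √((1.1455·111.32)² + (-1.2138·102.23)²) = √(16260.600591 + 15397.527482) = 177.9273 km
  C: √((0.9627·111.32)² + (-3.2759·102.23)²) = √(11484.929641 + 112154.833161) = 351.6245 km
  → nearest: A (143.8742 km)

Q1→A; Q2→C; Q3→B; Q4→A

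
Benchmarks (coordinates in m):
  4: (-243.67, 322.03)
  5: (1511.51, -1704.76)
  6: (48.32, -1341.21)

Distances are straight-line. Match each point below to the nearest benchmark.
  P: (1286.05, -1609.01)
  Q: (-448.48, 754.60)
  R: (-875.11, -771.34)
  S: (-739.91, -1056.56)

P→5; Q→4; R→6; S→6

P at (1286.05, -1609.01):
  4: 2463.53 m
  5: 244.95 m
  6: 1266.37 m
  → nearest: 5 (244.95 m)
Q at (-448.48, 754.60):
  4: 478.61 m
  5: 3144.84 m
  6: 2153.89 m
  → nearest: 4 (478.61 m)
R at (-875.11, -771.34):
  4: 1262.61 m
  5: 2562.66 m
  6: 1085.12 m
  → nearest: 6 (1085.12 m)
S at (-739.91, -1056.56):
  4: 1465.18 m
  5: 2342.87 m
  6: 838.05 m
  → nearest: 6 (838.05 m)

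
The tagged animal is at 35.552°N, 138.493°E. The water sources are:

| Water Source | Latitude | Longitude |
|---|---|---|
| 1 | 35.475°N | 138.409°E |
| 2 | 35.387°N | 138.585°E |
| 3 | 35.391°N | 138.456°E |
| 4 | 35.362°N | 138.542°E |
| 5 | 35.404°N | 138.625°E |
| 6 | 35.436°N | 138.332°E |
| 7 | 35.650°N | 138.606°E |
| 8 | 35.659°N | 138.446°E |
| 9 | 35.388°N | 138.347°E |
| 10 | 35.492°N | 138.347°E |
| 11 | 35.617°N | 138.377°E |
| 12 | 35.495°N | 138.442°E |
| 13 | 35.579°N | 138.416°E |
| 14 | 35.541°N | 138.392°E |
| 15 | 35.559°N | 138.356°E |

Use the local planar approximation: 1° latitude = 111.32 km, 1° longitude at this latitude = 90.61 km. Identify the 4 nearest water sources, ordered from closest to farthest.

Distances from 35.552°N, 138.493°E:
1: √((-0.077·111.32)² + (-0.084·90.61)²) = √(73.47301 + 57.93097) = 11.463 km
2: √((-0.165·111.32)² + (0.092·90.61)²) = √(337.37608 + 69.49090) = 20.171 km
3: √((-0.161·111.32)² + (-0.037·90.61)²) = √(321.21672 + 11.23973) = 18.233 km
4: √((-0.190·111.32)² + (0.049·90.61)²) = √(447.35634 + 19.71262) = 21.612 km
5: √((-0.148·111.32)² + (0.132·90.61)²) = √(271.43749 + 143.05404) = 20.359 km
6: √((-0.116·111.32)² + (-0.161·90.61)²) = √(166.74867 + 212.81587) = 19.482 km
7: √((0.098·111.32)² + (0.113·90.61)²) = √(119.01414 + 104.83569) = 14.962 km
8: √((0.107·111.32)² + (-0.047·90.61)²) = √(141.87764 + 18.13627) = 12.650 km
9: √((-0.164·111.32)² + (-0.146·90.61)²) = √(333.29906 + 175.00803) = 22.546 km
10: √((-0.060·111.32)² + (-0.146·90.61)²) = √(44.61171 + 175.00803) = 14.820 km
11: √((0.065·111.32)² + (-0.116·90.61)²) = √(52.35680 + 110.47608) = 12.761 km
12: √((-0.057·111.32)² + (-0.051·90.61)²) = √(40.26207 + 21.35466) = 7.850 km
13: √((0.027·111.32)² + (-0.077·90.61)²) = √(9.03387 + 48.67811) = 7.597 km
14: √((-0.011·111.32)² + (-0.101·90.61)²) = √(1.49945 + 83.75197) = 9.233 km
15: √((0.007·111.32)² + (-0.137·90.61)²) = √(0.60721 + 154.09672) = 12.438 km
Sorted: 13 (7.597 km) < 12 (7.850 km) < 14 (9.233 km) < 1 (11.463 km) < 15 (12.438 km) < 8 (12.650 km) < …

13, 12, 14, 1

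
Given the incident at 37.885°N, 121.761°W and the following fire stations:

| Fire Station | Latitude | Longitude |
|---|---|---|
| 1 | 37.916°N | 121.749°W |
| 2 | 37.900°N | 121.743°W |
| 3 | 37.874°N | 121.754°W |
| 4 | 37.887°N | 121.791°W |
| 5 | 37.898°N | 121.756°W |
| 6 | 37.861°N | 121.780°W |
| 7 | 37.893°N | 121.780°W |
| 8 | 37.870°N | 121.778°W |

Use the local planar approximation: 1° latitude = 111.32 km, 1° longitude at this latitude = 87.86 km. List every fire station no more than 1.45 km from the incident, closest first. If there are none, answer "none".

3

Distances from 37.885°N, 121.761°W:
1: √((0.031·111.32)² + (0.012·87.86)²) = √(11.90885 + 1.11159) = 3.608 km
2: √((0.015·111.32)² + (0.018·87.86)²) = √(2.78823 + 2.50108) = 2.300 km
3: √((-0.011·111.32)² + (0.007·87.86)²) = √(1.49945 + 0.37825) = 1.370 km
4: √((0.002·111.32)² + (-0.030·87.86)²) = √(0.04957 + 6.94744) = 2.645 km
5: √((0.013·111.32)² + (0.005·87.86)²) = √(2.09427 + 0.19298) = 1.512 km
6: √((-0.024·111.32)² + (-0.019·87.86)²) = √(7.13787 + 2.78670) = 3.150 km
7: √((0.008·111.32)² + (-0.019·87.86)²) = √(0.79310 + 2.78670) = 1.892 km
8: √((-0.015·111.32)² + (-0.017·87.86)²) = √(2.78823 + 2.23090) = 2.240 km
Threshold 1.45 km: 3 (1.370 km) is within range.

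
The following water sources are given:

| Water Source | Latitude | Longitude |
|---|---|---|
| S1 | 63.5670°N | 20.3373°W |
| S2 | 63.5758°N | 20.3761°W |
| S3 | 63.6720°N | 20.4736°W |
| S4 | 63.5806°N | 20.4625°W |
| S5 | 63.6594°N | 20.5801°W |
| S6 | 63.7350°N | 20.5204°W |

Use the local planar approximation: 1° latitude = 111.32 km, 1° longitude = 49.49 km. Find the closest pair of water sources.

Pairwise distances:
S1–S2: 2.1557 km
S1–S3: 13.4954 km
S1–S4: 6.3784 km
S1–S5: 15.8174 km
S1–S6: 20.7815 km
S2–S3: 11.7459 km
S2–S4: 4.3092 km
S2–S5: 13.7309 km
S2–S6: 19.1069 km
S3–S4: 10.1895 km
S3–S5: 5.4541 km
S3–S6: 7.3857 km
S4–S5: 10.5272 km
S4–S6: 17.4250 km
S5–S6: 8.9194 km
Closest pair: S1–S2 at 2.1557 km.

S1 and S2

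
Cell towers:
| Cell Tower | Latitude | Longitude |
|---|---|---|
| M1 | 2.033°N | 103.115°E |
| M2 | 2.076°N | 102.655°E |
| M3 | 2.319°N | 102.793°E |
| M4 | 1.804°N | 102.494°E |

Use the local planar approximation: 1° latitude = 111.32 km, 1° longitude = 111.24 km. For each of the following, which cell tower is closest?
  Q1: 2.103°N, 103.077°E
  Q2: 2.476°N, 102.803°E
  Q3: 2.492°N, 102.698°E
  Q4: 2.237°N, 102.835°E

Q1→M1; Q2→M3; Q3→M3; Q4→M3

Q1 at 2.103°N, 103.077°E:
  M1: 8.865 km
  M2: 47.039 km
  M3: 39.702 km
  M4: 72.896 km
  → nearest: M1 (8.865 km)
Q2 at 2.476°N, 102.803°E:
  M1: 60.304 km
  M2: 47.474 km
  M3: 17.513 km
  M4: 82.326 km
  → nearest: M3 (17.513 km)
Q3 at 2.492°N, 102.698°E:
  M1: 69.011 km
  M2: 46.556 km
  M3: 21.967 km
  M4: 79.879 km
  → nearest: M3 (21.967 km)
Q4 at 2.237°N, 102.835°E:
  M1: 38.547 km
  M2: 26.873 km
  M3: 10.254 km
  M4: 61.338 km
  → nearest: M3 (10.254 km)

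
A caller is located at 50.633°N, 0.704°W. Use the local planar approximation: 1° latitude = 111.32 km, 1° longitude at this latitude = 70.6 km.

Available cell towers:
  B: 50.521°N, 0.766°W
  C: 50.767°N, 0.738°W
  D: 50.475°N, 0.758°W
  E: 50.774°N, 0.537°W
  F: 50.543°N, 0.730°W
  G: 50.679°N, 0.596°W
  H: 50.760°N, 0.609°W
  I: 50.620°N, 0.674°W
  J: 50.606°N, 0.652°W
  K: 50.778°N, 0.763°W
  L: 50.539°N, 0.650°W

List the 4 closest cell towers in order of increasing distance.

Distances from 50.633°N, 0.704°W:
B: 13.214 km
C: 15.109 km
D: 17.997 km
E: 19.631 km
F: 10.186 km
G: 9.185 km
H: 15.648 km
I: 2.565 km
J: 4.745 km
K: 16.670 km
L: 11.137 km
Sorted: I (2.565 km) < J (4.745 km) < G (9.185 km) < F (10.186 km) < L (11.137 km) < B (13.214 km) < …

I, J, G, F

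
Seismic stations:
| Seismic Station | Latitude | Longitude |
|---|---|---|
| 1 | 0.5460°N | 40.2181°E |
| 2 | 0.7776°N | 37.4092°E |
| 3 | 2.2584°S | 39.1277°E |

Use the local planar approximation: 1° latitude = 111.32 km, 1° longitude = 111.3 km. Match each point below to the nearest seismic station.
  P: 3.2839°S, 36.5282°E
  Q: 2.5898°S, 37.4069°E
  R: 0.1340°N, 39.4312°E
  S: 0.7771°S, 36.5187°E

P→3; Q→3; R→1; S→2

P at 3.2839°S, 36.5282°E:
  1: 591.9734 km
  2: 462.6369 km
  3: 311.0318 km
  → nearest: 3 (311.0318 km)
Q at 2.5898°S, 37.4069°E:
  1: 468.7781 km
  2: 374.8591 km
  3: 195.0457 km
  → nearest: 3 (195.0457 km)
R at 0.1340°N, 39.4312°E:
  1: 98.8640 km
  2: 236.1778 km
  3: 268.4557 km
  → nearest: 1 (98.8640 km)
S at 0.7771°S, 36.5187°E:
  1: 437.2940 km
  2: 199.4399 km
  3: 333.9356 km
  → nearest: 2 (199.4399 km)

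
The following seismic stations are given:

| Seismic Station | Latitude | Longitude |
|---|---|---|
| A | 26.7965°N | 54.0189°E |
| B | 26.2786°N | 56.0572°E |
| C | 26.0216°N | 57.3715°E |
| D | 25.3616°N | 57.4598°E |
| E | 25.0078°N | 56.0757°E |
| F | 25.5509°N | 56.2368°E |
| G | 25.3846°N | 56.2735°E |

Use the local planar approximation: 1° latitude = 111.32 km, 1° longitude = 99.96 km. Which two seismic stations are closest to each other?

F and G

Pairwise distances:
A–B: 211.7481 km
A–C: 346.0498 km
A–D: 379.2333 km
A–E: 286.2140 km
A–F: 261.4921 km
A–G: 274.7632 km
B–C: 134.4564 km
B–D: 173.4288 km
B–E: 141.4775 km
B–F: 82.9731 km
B–G: 101.8417 km
C–D: 73.9995 km
C–E: 171.7966 km
C–F: 124.9429 km
C–G: 130.6704 km
D–E: 143.8513 km
D–F: 124.0540 km
D–G: 118.6102 km
E–F: 62.5658 km
E–G: 46.3719 km
F–G: 18.8725 km
Closest pair: F–G at 18.8725 km.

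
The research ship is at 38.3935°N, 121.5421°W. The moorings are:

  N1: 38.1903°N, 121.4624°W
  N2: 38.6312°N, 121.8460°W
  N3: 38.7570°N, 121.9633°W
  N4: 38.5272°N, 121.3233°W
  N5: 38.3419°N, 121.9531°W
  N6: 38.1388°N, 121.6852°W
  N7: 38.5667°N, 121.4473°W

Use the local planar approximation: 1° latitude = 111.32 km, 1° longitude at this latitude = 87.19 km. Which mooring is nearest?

N7

Distances from 38.3935°N, 121.5421°W:
N1: 23.6636 km
N2: 37.4468 km
N3: 54.6451 km
N4: 24.1962 km
N5: 36.2925 km
N6: 30.9770 km
N7: 20.9777 km
Minimum: N7 at 20.9777 km.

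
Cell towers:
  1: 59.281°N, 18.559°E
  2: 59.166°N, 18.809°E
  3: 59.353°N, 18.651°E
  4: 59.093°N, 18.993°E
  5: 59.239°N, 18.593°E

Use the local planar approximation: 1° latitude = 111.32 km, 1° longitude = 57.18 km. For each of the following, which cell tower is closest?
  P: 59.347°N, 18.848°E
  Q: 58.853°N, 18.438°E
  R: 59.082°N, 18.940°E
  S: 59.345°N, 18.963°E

P at 59.347°N, 18.848°E:
  1: √((-0.066·111.32)² + (-0.289·57.18)²) = √(53.98017 + 273.07629) = 18.085 km
  2: √((-0.181·111.32)² + (-0.039·57.18)²) = √(405.97898 + 4.97299) = 20.272 km
  3: √((0.006·111.32)² + (-0.197·57.18)²) = √(0.44612 + 126.88806) = 11.284 km
  4: √((-0.254·111.32)² + (0.145·57.18)²) = √(799.49146 + 68.74234) = 29.466 km
  5: √((-0.108·111.32)² + (-0.255·57.18)²) = √(144.54195 + 212.60264) = 18.898 km
  → nearest: 3 (11.284 km)
Q at 58.853°N, 18.438°E:
  1: √((0.428·111.32)² + (0.121·57.18)²) = √(2270.04221 + 47.86952) = 48.145 km
  2: √((0.313·111.32)² + (0.371·57.18)²) = √(1214.04580 + 450.02446) = 40.793 km
  3: √((0.500·111.32)² + (0.213·57.18)²) = √(3098.03560 + 148.33632) = 56.977 km
  4: √((0.240·111.32)² + (0.555·57.18)²) = √(713.78740 + 1007.10388) = 41.484 km
  5: √((0.386·111.32)² + (0.155·57.18)²) = √(1846.37965 + 78.55100) = 43.874 km
  → nearest: 2 (40.793 km)
R at 59.082°N, 18.940°E:
  1: √((0.199·111.32)² + (-0.381·57.18)²) = √(490.74123 + 474.61150) = 31.070 km
  2: √((0.084·111.32)² + (-0.131·57.18)²) = √(87.43896 + 56.10879) = 11.981 km
  3: √((0.271·111.32)² + (-0.289·57.18)²) = √(910.09133 + 273.07629) = 34.397 km
  4: √((0.011·111.32)² + (0.053·57.18)²) = √(1.49945 + 9.18417) = 3.269 km
  5: √((0.157·111.32)² + (-0.347·57.18)²) = √(305.45392 + 393.68353) = 26.441 km
  → nearest: 4 (3.269 km)
S at 59.345°N, 18.963°E:
  1: √((-0.064·111.32)² + (-0.404·57.18)²) = √(50.75822 + 533.64326) = 24.174 km
  2: √((-0.179·111.32)² + (-0.154·57.18)²) = √(397.05663 + 77.54070) = 21.785 km
  3: √((0.008·111.32)² + (-0.312·57.18)²) = √(0.79310 + 318.27131) = 17.862 km
  4: √((-0.252·111.32)² + (0.030·57.18)²) = √(786.95061 + 2.94260) = 28.105 km
  5: √((-0.106·111.32)² + (-0.370·57.18)²) = √(139.23811 + 447.60172) = 24.225 km
  → nearest: 3 (17.862 km)

P→3; Q→2; R→4; S→3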